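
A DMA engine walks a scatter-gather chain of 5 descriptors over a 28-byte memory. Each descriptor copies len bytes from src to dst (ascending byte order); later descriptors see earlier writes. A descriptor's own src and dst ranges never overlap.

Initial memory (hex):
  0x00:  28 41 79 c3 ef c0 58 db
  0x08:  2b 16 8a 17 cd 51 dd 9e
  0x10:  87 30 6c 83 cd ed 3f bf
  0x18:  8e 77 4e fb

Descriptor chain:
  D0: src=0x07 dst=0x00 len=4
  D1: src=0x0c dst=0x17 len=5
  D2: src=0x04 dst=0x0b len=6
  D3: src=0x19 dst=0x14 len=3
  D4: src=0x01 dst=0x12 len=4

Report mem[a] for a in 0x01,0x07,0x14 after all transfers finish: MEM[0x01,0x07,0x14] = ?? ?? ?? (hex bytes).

MEM[0x01,0x07,0x14] = 2b db 8a

[0] 0x07->0x00 len=4 : db 2b 16 8a
[1] 0x0c->0x17 len=5 : cd 51 dd 9e 87
[2] 0x04->0x0b len=6 : ef c0 58 db 2b 16
[3] 0x19->0x14 len=3 : dd 9e 87
[4] 0x01->0x12 len=4 : 2b 16 8a ef
query mem[0x01]=0x2b, mem[0x07]=0xdb, mem[0x14]=0x8a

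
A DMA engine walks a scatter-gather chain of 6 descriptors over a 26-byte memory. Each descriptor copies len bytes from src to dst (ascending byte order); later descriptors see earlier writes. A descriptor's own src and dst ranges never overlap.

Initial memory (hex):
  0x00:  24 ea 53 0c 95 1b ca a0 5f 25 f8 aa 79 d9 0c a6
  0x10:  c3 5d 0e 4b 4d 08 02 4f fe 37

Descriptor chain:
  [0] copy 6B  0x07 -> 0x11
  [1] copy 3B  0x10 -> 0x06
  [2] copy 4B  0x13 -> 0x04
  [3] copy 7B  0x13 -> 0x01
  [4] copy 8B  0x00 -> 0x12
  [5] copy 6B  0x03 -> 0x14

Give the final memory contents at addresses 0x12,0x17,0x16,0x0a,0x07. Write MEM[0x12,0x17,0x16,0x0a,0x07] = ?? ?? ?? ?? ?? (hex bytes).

[0] 0x07->0x11 len=6 : a0 5f 25 f8 aa 79
[1] 0x10->0x06 len=3 : c3 a0 5f
[2] 0x13->0x04 len=4 : 25 f8 aa 79
[3] 0x13->0x01 len=7 : 25 f8 aa 79 4f fe 37
[4] 0x00->0x12 len=8 : 24 25 f8 aa 79 4f fe 37
[5] 0x03->0x14 len=6 : aa 79 4f fe 37 5f
query mem[0x12]=0x24, mem[0x17]=0xfe, mem[0x16]=0x4f, mem[0x0a]=0xf8, mem[0x07]=0x37

MEM[0x12,0x17,0x16,0x0a,0x07] = 24 fe 4f f8 37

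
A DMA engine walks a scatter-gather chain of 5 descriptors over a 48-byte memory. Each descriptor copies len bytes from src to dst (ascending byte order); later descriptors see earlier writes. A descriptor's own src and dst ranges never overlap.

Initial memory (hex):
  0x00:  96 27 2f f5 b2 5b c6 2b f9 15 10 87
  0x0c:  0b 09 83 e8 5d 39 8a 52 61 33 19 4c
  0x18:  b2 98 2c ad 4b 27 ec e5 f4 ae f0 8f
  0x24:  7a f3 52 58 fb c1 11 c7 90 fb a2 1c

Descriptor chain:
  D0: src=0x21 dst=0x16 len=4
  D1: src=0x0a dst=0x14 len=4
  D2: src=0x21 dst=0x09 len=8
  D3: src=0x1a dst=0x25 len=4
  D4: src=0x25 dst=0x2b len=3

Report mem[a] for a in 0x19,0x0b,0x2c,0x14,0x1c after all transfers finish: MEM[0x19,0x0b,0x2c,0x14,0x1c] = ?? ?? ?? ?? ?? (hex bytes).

MEM[0x19,0x0b,0x2c,0x14,0x1c] = 7a 8f ad 10 4b

D0: mem[0x16..0x19] <- [ae f0 8f 7a]
D1: mem[0x14..0x17] <- [10 87 0b 09]
D2: mem[0x09..0x10] <- [ae f0 8f 7a f3 52 58 fb]
D3: mem[0x25..0x28] <- [2c ad 4b 27]
D4: mem[0x2b..0x2d] <- [2c ad 4b]
query mem[0x19]=0x7a, mem[0x0b]=0x8f, mem[0x2c]=0xad, mem[0x14]=0x10, mem[0x1c]=0x4b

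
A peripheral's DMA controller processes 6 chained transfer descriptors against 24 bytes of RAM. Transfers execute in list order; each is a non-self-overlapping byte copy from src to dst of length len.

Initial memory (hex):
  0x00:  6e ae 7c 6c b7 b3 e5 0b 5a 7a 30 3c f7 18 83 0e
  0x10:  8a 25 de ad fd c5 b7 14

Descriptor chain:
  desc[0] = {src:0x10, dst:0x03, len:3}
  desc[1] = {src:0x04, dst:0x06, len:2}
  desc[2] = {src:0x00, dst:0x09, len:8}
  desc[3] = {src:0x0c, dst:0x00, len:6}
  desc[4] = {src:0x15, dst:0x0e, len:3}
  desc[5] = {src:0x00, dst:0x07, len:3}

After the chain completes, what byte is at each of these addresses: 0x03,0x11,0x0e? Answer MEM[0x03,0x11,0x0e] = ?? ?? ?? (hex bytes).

D0: mem[0x03..0x05] <- [8a 25 de]
D1: mem[0x06..0x07] <- [25 de]
D2: mem[0x09..0x10] <- [6e ae 7c 8a 25 de 25 de]
D3: mem[0x00..0x05] <- [8a 25 de 25 de 25]
D4: mem[0x0e..0x10] <- [c5 b7 14]
D5: mem[0x07..0x09] <- [8a 25 de]
query mem[0x03]=0x25, mem[0x11]=0x25, mem[0x0e]=0xc5

MEM[0x03,0x11,0x0e] = 25 25 c5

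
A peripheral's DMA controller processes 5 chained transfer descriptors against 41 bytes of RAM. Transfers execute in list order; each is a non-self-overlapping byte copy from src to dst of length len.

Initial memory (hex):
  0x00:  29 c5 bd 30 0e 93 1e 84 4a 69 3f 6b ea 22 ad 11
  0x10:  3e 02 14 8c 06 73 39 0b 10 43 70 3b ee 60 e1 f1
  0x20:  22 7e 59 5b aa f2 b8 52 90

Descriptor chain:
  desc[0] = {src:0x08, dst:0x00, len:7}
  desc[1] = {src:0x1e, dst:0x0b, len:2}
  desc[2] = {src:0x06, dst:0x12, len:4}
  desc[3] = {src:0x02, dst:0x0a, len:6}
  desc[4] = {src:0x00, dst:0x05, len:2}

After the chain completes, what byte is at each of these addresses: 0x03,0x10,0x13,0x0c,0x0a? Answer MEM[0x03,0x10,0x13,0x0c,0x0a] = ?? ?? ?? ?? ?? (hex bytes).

[0] 0x08->0x00 len=7 : 4a 69 3f 6b ea 22 ad
[1] 0x1e->0x0b len=2 : e1 f1
[2] 0x06->0x12 len=4 : ad 84 4a 69
[3] 0x02->0x0a len=6 : 3f 6b ea 22 ad 84
[4] 0x00->0x05 len=2 : 4a 69
query mem[0x03]=0x6b, mem[0x10]=0x3e, mem[0x13]=0x84, mem[0x0c]=0xea, mem[0x0a]=0x3f

MEM[0x03,0x10,0x13,0x0c,0x0a] = 6b 3e 84 ea 3f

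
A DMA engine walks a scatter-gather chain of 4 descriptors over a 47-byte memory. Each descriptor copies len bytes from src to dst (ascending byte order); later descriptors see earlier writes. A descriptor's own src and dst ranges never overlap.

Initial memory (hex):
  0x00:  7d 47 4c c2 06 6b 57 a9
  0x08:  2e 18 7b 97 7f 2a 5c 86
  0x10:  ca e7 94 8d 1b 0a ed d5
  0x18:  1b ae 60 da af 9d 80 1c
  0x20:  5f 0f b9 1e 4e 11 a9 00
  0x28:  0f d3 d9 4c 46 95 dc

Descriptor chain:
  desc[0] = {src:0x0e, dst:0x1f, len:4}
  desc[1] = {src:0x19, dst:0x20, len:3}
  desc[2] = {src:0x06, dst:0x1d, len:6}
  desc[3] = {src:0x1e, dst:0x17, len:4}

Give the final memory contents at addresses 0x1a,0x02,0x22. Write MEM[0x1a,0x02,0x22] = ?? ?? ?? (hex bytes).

MEM[0x1a,0x02,0x22] = 7b 4c 97

  after D0: wrote 4B at 0x1f = 5c86cae7
  after D1: wrote 3B at 0x20 = ae60da
  after D2: wrote 6B at 0x1d = 57a92e187b97
  after D3: wrote 4B at 0x17 = a92e187b
query mem[0x1a]=0x7b, mem[0x02]=0x4c, mem[0x22]=0x97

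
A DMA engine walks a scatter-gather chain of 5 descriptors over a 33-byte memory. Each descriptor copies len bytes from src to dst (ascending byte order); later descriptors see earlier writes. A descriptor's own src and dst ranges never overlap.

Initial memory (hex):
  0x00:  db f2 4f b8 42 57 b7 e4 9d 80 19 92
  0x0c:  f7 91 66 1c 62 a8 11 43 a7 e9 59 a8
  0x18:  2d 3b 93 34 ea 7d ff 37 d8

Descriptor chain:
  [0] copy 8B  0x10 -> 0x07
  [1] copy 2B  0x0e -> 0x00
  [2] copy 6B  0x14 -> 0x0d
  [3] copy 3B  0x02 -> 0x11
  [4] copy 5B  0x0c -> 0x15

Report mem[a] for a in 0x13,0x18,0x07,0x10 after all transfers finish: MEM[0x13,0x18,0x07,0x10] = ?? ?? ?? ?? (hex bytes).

#0 dst[0x07+8] := {0x62,0xa8,0x11,0x43,0xa7,0xe9,0x59,0xa8}
#1 dst[0x00+2] := {0xa8,0x1c}
#2 dst[0x0d+6] := {0xa7,0xe9,0x59,0xa8,0x2d,0x3b}
#3 dst[0x11+3] := {0x4f,0xb8,0x42}
#4 dst[0x15+5] := {0xe9,0xa7,0xe9,0x59,0xa8}
query mem[0x13]=0x42, mem[0x18]=0x59, mem[0x07]=0x62, mem[0x10]=0xa8

MEM[0x13,0x18,0x07,0x10] = 42 59 62 a8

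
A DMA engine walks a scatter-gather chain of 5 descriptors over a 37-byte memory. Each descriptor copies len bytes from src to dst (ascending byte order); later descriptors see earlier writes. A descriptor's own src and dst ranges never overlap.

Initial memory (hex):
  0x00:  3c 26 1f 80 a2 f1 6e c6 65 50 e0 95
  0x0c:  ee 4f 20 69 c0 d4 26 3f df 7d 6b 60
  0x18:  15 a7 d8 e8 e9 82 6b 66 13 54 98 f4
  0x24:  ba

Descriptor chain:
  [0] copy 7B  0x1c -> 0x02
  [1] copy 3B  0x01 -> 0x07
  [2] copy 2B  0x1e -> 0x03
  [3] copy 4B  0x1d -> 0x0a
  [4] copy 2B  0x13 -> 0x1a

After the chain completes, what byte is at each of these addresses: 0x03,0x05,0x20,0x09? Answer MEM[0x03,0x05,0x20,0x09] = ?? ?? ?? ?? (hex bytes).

#0 dst[0x02+7] := {0xe9,0x82,0x6b,0x66,0x13,0x54,0x98}
#1 dst[0x07+3] := {0x26,0xe9,0x82}
#2 dst[0x03+2] := {0x6b,0x66}
#3 dst[0x0a+4] := {0x82,0x6b,0x66,0x13}
#4 dst[0x1a+2] := {0x3f,0xdf}
query mem[0x03]=0x6b, mem[0x05]=0x66, mem[0x20]=0x13, mem[0x09]=0x82

MEM[0x03,0x05,0x20,0x09] = 6b 66 13 82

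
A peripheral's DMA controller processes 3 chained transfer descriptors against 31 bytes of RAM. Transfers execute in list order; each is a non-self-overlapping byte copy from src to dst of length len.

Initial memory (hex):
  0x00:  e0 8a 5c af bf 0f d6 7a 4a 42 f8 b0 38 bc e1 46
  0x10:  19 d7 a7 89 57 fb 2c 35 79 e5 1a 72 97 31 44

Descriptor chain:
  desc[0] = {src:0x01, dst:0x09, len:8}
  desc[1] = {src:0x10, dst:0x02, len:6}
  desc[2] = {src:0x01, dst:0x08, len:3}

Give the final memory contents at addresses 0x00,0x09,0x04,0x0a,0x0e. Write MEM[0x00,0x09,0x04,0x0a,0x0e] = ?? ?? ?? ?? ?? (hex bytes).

D0: mem[0x09..0x10] <- [8a 5c af bf 0f d6 7a 4a]
D1: mem[0x02..0x07] <- [4a d7 a7 89 57 fb]
D2: mem[0x08..0x0a] <- [8a 4a d7]
query mem[0x00]=0xe0, mem[0x09]=0x4a, mem[0x04]=0xa7, mem[0x0a]=0xd7, mem[0x0e]=0xd6

MEM[0x00,0x09,0x04,0x0a,0x0e] = e0 4a a7 d7 d6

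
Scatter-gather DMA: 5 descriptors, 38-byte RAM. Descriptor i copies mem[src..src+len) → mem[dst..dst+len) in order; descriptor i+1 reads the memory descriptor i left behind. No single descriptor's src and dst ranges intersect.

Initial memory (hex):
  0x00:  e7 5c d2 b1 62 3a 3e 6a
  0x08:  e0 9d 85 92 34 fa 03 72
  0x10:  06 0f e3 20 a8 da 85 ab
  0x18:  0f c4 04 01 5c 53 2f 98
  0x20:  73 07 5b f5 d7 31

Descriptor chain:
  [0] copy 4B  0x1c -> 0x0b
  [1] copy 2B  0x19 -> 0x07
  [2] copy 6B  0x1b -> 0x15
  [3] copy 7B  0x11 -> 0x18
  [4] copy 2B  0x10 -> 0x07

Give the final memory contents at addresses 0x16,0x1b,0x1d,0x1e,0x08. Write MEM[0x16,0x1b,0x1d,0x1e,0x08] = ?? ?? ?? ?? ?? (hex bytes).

[0] 0x1c->0x0b len=4 : 5c 53 2f 98
[1] 0x19->0x07 len=2 : c4 04
[2] 0x1b->0x15 len=6 : 01 5c 53 2f 98 73
[3] 0x11->0x18 len=7 : 0f e3 20 a8 01 5c 53
[4] 0x10->0x07 len=2 : 06 0f
query mem[0x16]=0x5c, mem[0x1b]=0xa8, mem[0x1d]=0x5c, mem[0x1e]=0x53, mem[0x08]=0x0f

MEM[0x16,0x1b,0x1d,0x1e,0x08] = 5c a8 5c 53 0f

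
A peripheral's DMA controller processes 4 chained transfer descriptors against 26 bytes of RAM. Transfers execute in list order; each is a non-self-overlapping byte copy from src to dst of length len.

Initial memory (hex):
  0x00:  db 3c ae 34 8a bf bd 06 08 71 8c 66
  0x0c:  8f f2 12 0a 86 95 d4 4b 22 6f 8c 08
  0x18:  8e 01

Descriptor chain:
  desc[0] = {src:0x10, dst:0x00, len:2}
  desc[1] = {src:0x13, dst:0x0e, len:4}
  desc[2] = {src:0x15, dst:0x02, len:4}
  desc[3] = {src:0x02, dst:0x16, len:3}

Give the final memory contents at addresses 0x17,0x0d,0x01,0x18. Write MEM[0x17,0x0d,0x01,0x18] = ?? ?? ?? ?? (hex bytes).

[0] 0x10->0x00 len=2 : 86 95
[1] 0x13->0x0e len=4 : 4b 22 6f 8c
[2] 0x15->0x02 len=4 : 6f 8c 08 8e
[3] 0x02->0x16 len=3 : 6f 8c 08
query mem[0x17]=0x8c, mem[0x0d]=0xf2, mem[0x01]=0x95, mem[0x18]=0x08

MEM[0x17,0x0d,0x01,0x18] = 8c f2 95 08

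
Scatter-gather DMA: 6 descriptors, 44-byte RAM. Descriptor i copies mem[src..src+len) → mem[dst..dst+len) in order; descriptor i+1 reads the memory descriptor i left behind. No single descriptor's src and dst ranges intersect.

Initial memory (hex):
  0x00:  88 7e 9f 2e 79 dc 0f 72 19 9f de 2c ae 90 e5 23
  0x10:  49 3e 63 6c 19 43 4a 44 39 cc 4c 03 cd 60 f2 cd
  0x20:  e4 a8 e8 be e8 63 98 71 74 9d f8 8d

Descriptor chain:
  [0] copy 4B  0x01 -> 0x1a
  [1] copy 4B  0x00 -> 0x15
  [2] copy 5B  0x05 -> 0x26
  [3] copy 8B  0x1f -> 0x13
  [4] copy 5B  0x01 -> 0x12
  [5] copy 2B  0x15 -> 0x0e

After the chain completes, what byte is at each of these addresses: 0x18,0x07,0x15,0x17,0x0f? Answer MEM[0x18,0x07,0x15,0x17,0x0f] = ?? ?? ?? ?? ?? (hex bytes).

MEM[0x18,0x07,0x15,0x17,0x0f] = e8 72 79 be dc

  after D0: wrote 4B at 0x1a = 7e9f2e79
  after D1: wrote 4B at 0x15 = 887e9f2e
  after D2: wrote 5B at 0x26 = dc0f72199f
  after D3: wrote 8B at 0x13 = cde4a8e8bee863dc
  after D4: wrote 5B at 0x12 = 7e9f2e79dc
  after D5: wrote 2B at 0x0e = 79dc
query mem[0x18]=0xe8, mem[0x07]=0x72, mem[0x15]=0x79, mem[0x17]=0xbe, mem[0x0f]=0xdc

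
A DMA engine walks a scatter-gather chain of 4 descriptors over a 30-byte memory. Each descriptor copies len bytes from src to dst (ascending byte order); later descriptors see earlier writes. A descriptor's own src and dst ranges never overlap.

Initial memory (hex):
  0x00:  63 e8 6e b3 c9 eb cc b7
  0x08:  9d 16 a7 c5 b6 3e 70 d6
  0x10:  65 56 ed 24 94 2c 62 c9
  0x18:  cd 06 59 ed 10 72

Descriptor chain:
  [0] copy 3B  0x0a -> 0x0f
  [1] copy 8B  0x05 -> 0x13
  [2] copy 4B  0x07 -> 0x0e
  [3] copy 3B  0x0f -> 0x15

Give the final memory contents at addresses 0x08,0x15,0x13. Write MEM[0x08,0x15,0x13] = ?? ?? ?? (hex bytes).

#0 dst[0x0f+3] := {0xa7,0xc5,0xb6}
#1 dst[0x13+8] := {0xeb,0xcc,0xb7,0x9d,0x16,0xa7,0xc5,0xb6}
#2 dst[0x0e+4] := {0xb7,0x9d,0x16,0xa7}
#3 dst[0x15+3] := {0x9d,0x16,0xa7}
query mem[0x08]=0x9d, mem[0x15]=0x9d, mem[0x13]=0xeb

MEM[0x08,0x15,0x13] = 9d 9d eb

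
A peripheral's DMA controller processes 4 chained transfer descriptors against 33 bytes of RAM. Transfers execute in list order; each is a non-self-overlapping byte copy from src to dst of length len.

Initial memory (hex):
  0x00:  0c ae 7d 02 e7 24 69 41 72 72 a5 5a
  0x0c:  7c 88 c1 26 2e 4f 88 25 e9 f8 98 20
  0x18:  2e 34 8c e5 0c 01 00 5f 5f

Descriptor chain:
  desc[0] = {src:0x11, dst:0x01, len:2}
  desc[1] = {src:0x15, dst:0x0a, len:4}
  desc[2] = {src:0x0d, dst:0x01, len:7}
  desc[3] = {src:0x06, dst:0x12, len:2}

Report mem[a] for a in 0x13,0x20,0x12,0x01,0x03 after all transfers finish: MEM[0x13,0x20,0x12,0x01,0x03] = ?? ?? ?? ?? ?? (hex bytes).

MEM[0x13,0x20,0x12,0x01,0x03] = 25 5f 88 2e 26

[0] 0x11->0x01 len=2 : 4f 88
[1] 0x15->0x0a len=4 : f8 98 20 2e
[2] 0x0d->0x01 len=7 : 2e c1 26 2e 4f 88 25
[3] 0x06->0x12 len=2 : 88 25
query mem[0x13]=0x25, mem[0x20]=0x5f, mem[0x12]=0x88, mem[0x01]=0x2e, mem[0x03]=0x26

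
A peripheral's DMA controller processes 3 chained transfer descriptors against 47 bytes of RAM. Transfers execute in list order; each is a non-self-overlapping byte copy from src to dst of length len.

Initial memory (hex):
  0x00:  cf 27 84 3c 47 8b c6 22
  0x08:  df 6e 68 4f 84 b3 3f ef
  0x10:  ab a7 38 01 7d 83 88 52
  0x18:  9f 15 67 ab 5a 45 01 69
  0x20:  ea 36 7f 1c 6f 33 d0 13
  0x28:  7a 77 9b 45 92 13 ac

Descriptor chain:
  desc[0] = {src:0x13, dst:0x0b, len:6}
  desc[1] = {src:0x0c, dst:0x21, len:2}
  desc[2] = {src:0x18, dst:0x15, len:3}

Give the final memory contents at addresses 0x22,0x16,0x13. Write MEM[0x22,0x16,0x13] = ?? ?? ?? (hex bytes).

#0 dst[0x0b+6] := {0x01,0x7d,0x83,0x88,0x52,0x9f}
#1 dst[0x21+2] := {0x7d,0x83}
#2 dst[0x15+3] := {0x9f,0x15,0x67}
query mem[0x22]=0x83, mem[0x16]=0x15, mem[0x13]=0x01

MEM[0x22,0x16,0x13] = 83 15 01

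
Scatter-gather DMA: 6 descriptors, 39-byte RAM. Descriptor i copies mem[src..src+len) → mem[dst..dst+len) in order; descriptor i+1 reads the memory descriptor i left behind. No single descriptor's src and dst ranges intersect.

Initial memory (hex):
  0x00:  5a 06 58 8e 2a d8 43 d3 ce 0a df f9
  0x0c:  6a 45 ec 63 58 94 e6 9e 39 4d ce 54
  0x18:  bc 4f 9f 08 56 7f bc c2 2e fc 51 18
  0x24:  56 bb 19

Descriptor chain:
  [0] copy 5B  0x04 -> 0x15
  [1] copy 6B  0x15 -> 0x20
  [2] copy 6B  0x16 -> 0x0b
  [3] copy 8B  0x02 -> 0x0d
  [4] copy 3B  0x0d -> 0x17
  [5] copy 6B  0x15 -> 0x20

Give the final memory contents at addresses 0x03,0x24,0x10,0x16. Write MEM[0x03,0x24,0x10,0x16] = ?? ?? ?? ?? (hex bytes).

#0 dst[0x15+5] := {0x2a,0xd8,0x43,0xd3,0xce}
#1 dst[0x20+6] := {0x2a,0xd8,0x43,0xd3,0xce,0x9f}
#2 dst[0x0b+6] := {0xd8,0x43,0xd3,0xce,0x9f,0x08}
#3 dst[0x0d+8] := {0x58,0x8e,0x2a,0xd8,0x43,0xd3,0xce,0x0a}
#4 dst[0x17+3] := {0x58,0x8e,0x2a}
#5 dst[0x20+6] := {0x2a,0xd8,0x58,0x8e,0x2a,0x9f}
query mem[0x03]=0x8e, mem[0x24]=0x2a, mem[0x10]=0xd8, mem[0x16]=0xd8

MEM[0x03,0x24,0x10,0x16] = 8e 2a d8 d8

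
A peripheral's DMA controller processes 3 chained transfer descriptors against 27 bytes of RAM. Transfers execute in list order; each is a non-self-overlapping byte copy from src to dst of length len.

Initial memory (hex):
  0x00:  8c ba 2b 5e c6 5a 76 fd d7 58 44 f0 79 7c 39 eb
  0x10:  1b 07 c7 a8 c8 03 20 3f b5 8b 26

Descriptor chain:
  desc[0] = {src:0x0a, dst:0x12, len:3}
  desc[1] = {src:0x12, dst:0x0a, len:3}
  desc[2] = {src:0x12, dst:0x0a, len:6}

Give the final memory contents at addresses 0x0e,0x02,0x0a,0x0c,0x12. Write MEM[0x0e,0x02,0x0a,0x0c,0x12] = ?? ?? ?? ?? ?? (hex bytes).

D0: mem[0x12..0x14] <- [44 f0 79]
D1: mem[0x0a..0x0c] <- [44 f0 79]
D2: mem[0x0a..0x0f] <- [44 f0 79 03 20 3f]
query mem[0x0e]=0x20, mem[0x02]=0x2b, mem[0x0a]=0x44, mem[0x0c]=0x79, mem[0x12]=0x44

MEM[0x0e,0x02,0x0a,0x0c,0x12] = 20 2b 44 79 44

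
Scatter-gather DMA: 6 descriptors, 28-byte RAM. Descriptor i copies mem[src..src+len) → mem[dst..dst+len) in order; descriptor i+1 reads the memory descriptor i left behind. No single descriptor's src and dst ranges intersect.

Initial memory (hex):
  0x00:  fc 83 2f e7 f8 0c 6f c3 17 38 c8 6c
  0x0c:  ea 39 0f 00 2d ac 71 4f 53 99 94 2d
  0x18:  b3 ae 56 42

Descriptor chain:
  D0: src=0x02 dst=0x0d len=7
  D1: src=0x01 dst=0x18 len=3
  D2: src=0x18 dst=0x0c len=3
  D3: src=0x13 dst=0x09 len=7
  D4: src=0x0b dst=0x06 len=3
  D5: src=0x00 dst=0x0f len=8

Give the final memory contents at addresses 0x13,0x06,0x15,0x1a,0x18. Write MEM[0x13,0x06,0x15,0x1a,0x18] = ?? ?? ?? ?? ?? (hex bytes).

  after D0: wrote 7B at 0x0d = 2fe7f80c6fc317
  after D1: wrote 3B at 0x18 = 832fe7
  after D2: wrote 3B at 0x0c = 832fe7
  after D3: wrote 7B at 0x09 = 175399942d832f
  after D4: wrote 3B at 0x06 = 99942d
  after D5: wrote 8B at 0x0f = fc832fe7f80c9994
query mem[0x13]=0xf8, mem[0x06]=0x99, mem[0x15]=0x99, mem[0x1a]=0xe7, mem[0x18]=0x83

MEM[0x13,0x06,0x15,0x1a,0x18] = f8 99 99 e7 83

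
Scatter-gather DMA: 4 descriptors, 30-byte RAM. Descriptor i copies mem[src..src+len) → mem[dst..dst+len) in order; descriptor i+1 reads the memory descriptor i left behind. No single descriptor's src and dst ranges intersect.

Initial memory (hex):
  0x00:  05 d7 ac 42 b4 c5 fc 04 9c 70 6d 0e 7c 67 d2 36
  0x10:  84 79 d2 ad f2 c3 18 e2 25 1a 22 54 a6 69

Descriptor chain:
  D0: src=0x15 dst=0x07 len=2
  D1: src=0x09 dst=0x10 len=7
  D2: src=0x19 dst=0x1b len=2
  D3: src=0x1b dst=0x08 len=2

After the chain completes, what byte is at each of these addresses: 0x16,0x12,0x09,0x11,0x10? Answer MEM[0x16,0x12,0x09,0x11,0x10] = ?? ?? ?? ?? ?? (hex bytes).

MEM[0x16,0x12,0x09,0x11,0x10] = 36 0e 22 6d 70

  after D0: wrote 2B at 0x07 = c318
  after D1: wrote 7B at 0x10 = 706d0e7c67d236
  after D2: wrote 2B at 0x1b = 1a22
  after D3: wrote 2B at 0x08 = 1a22
query mem[0x16]=0x36, mem[0x12]=0x0e, mem[0x09]=0x22, mem[0x11]=0x6d, mem[0x10]=0x70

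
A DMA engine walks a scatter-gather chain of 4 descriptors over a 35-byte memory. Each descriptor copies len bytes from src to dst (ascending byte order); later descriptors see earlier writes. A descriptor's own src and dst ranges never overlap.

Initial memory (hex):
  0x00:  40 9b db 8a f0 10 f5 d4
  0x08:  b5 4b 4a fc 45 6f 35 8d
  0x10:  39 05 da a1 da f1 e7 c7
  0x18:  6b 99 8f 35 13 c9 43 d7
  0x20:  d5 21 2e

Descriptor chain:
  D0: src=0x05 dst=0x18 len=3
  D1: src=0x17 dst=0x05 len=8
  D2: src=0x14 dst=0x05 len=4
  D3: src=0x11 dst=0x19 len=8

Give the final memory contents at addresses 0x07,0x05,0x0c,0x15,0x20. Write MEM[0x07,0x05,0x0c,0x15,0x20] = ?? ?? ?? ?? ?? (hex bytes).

#0 dst[0x18+3] := {0x10,0xf5,0xd4}
#1 dst[0x05+8] := {0xc7,0x10,0xf5,0xd4,0x35,0x13,0xc9,0x43}
#2 dst[0x05+4] := {0xda,0xf1,0xe7,0xc7}
#3 dst[0x19+8] := {0x05,0xda,0xa1,0xda,0xf1,0xe7,0xc7,0x10}
query mem[0x07]=0xe7, mem[0x05]=0xda, mem[0x0c]=0x43, mem[0x15]=0xf1, mem[0x20]=0x10

MEM[0x07,0x05,0x0c,0x15,0x20] = e7 da 43 f1 10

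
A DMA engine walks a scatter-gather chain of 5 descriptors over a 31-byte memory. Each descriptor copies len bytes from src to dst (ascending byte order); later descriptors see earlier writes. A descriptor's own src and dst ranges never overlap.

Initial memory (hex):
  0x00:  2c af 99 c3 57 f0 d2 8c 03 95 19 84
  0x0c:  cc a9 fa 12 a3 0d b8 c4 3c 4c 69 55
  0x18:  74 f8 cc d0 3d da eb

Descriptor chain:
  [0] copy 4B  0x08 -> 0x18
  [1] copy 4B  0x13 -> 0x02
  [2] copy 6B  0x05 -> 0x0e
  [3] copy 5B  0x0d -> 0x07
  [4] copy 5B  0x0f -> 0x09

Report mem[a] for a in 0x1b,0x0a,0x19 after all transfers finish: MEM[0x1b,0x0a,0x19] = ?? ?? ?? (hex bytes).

#0 dst[0x18+4] := {0x03,0x95,0x19,0x84}
#1 dst[0x02+4] := {0xc4,0x3c,0x4c,0x69}
#2 dst[0x0e+6] := {0x69,0xd2,0x8c,0x03,0x95,0x19}
#3 dst[0x07+5] := {0xa9,0x69,0xd2,0x8c,0x03}
#4 dst[0x09+5] := {0xd2,0x8c,0x03,0x95,0x19}
query mem[0x1b]=0x84, mem[0x0a]=0x8c, mem[0x19]=0x95

MEM[0x1b,0x0a,0x19] = 84 8c 95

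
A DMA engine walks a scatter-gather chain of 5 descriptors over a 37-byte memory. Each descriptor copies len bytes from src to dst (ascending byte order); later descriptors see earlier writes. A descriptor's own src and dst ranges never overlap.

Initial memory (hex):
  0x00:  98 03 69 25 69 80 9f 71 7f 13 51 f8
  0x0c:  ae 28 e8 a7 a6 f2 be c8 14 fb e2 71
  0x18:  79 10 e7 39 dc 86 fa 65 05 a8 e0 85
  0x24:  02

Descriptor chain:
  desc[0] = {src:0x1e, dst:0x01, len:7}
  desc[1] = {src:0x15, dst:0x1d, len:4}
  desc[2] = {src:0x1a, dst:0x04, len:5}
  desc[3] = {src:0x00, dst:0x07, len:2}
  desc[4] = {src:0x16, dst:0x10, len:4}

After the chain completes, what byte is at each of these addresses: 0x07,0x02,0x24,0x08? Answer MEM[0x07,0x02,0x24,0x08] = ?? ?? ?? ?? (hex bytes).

#0 dst[0x01+7] := {0xfa,0x65,0x05,0xa8,0xe0,0x85,0x02}
#1 dst[0x1d+4] := {0xfb,0xe2,0x71,0x79}
#2 dst[0x04+5] := {0xe7,0x39,0xdc,0xfb,0xe2}
#3 dst[0x07+2] := {0x98,0xfa}
#4 dst[0x10+4] := {0xe2,0x71,0x79,0x10}
query mem[0x07]=0x98, mem[0x02]=0x65, mem[0x24]=0x02, mem[0x08]=0xfa

MEM[0x07,0x02,0x24,0x08] = 98 65 02 fa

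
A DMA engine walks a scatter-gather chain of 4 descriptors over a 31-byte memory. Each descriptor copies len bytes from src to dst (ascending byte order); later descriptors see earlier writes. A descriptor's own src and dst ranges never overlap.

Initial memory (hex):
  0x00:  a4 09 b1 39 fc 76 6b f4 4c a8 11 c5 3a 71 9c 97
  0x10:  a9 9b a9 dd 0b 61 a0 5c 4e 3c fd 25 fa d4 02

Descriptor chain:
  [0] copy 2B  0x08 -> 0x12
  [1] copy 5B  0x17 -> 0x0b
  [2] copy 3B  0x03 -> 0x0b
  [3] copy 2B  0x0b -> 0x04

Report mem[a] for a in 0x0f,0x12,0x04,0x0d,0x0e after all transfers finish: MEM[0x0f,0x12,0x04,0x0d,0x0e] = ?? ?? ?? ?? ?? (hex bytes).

MEM[0x0f,0x12,0x04,0x0d,0x0e] = 25 4c 39 76 fd

#0 dst[0x12+2] := {0x4c,0xa8}
#1 dst[0x0b+5] := {0x5c,0x4e,0x3c,0xfd,0x25}
#2 dst[0x0b+3] := {0x39,0xfc,0x76}
#3 dst[0x04+2] := {0x39,0xfc}
query mem[0x0f]=0x25, mem[0x12]=0x4c, mem[0x04]=0x39, mem[0x0d]=0x76, mem[0x0e]=0xfd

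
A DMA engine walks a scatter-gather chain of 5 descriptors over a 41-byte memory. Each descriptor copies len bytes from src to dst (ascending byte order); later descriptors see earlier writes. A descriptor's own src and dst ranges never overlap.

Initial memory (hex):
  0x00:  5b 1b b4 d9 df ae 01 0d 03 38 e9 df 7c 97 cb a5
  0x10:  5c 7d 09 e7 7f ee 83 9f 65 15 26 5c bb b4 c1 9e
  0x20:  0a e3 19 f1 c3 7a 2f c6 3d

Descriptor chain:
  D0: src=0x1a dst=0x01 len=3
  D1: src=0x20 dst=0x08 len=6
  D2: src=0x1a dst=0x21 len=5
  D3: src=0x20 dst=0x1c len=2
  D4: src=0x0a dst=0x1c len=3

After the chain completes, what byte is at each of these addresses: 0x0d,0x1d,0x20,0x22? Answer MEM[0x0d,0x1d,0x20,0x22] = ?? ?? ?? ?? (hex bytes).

D0: mem[0x01..0x03] <- [26 5c bb]
D1: mem[0x08..0x0d] <- [0a e3 19 f1 c3 7a]
D2: mem[0x21..0x25] <- [26 5c bb b4 c1]
D3: mem[0x1c..0x1d] <- [0a 26]
D4: mem[0x1c..0x1e] <- [19 f1 c3]
query mem[0x0d]=0x7a, mem[0x1d]=0xf1, mem[0x20]=0x0a, mem[0x22]=0x5c

MEM[0x0d,0x1d,0x20,0x22] = 7a f1 0a 5c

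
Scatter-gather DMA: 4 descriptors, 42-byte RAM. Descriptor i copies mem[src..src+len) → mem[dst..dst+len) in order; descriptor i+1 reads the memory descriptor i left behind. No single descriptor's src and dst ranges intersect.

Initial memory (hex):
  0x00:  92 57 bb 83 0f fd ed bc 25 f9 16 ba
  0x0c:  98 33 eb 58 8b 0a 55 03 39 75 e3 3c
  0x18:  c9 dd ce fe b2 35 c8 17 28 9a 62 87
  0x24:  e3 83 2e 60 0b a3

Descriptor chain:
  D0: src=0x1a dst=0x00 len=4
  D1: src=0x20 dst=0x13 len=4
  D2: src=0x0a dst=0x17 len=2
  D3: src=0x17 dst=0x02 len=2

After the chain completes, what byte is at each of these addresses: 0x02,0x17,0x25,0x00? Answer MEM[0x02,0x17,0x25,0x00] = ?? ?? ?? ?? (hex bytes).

MEM[0x02,0x17,0x25,0x00] = 16 16 83 ce

D0: mem[0x00..0x03] <- [ce fe b2 35]
D1: mem[0x13..0x16] <- [28 9a 62 87]
D2: mem[0x17..0x18] <- [16 ba]
D3: mem[0x02..0x03] <- [16 ba]
query mem[0x02]=0x16, mem[0x17]=0x16, mem[0x25]=0x83, mem[0x00]=0xce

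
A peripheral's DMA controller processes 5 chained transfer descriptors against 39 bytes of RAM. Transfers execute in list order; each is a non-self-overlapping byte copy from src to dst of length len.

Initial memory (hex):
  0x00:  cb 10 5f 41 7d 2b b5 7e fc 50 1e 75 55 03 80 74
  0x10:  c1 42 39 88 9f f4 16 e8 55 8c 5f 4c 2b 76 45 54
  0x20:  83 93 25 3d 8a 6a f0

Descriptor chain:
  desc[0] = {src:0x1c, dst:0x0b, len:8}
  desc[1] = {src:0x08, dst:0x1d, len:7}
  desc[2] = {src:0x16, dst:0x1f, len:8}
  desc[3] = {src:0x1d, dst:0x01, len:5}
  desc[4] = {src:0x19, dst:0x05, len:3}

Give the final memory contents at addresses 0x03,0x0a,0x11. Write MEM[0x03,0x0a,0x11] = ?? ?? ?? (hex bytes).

MEM[0x03,0x0a,0x11] = 16 1e 25

[0] 0x1c->0x0b len=8 : 2b 76 45 54 83 93 25 3d
[1] 0x08->0x1d len=7 : fc 50 1e 2b 76 45 54
[2] 0x16->0x1f len=8 : 16 e8 55 8c 5f 4c 2b fc
[3] 0x1d->0x01 len=5 : fc 50 16 e8 55
[4] 0x19->0x05 len=3 : 8c 5f 4c
query mem[0x03]=0x16, mem[0x0a]=0x1e, mem[0x11]=0x25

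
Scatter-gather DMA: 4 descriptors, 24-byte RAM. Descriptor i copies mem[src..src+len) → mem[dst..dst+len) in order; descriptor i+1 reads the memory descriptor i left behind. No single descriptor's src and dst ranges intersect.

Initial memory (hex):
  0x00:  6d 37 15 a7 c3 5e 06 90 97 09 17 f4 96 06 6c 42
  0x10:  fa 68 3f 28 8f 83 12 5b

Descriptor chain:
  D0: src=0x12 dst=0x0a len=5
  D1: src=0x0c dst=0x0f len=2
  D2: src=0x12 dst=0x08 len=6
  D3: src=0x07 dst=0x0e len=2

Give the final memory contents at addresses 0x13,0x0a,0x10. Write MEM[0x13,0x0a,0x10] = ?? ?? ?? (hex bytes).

MEM[0x13,0x0a,0x10] = 28 8f 83

[0] 0x12->0x0a len=5 : 3f 28 8f 83 12
[1] 0x0c->0x0f len=2 : 8f 83
[2] 0x12->0x08 len=6 : 3f 28 8f 83 12 5b
[3] 0x07->0x0e len=2 : 90 3f
query mem[0x13]=0x28, mem[0x0a]=0x8f, mem[0x10]=0x83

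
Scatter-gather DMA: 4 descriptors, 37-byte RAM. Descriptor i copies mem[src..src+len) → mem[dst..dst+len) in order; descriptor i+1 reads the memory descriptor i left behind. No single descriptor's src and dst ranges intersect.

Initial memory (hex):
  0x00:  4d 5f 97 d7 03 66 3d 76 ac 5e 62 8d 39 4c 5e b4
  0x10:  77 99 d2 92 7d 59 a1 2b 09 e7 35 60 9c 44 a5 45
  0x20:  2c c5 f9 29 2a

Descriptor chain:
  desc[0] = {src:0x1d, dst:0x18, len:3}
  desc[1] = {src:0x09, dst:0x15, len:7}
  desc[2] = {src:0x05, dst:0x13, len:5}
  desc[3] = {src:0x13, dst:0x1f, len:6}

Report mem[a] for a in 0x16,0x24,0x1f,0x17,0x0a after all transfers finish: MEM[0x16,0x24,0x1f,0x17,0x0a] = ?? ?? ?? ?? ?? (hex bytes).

D0: mem[0x18..0x1a] <- [44 a5 45]
D1: mem[0x15..0x1b] <- [5e 62 8d 39 4c 5e b4]
D2: mem[0x13..0x17] <- [66 3d 76 ac 5e]
D3: mem[0x1f..0x24] <- [66 3d 76 ac 5e 39]
query mem[0x16]=0xac, mem[0x24]=0x39, mem[0x1f]=0x66, mem[0x17]=0x5e, mem[0x0a]=0x62

MEM[0x16,0x24,0x1f,0x17,0x0a] = ac 39 66 5e 62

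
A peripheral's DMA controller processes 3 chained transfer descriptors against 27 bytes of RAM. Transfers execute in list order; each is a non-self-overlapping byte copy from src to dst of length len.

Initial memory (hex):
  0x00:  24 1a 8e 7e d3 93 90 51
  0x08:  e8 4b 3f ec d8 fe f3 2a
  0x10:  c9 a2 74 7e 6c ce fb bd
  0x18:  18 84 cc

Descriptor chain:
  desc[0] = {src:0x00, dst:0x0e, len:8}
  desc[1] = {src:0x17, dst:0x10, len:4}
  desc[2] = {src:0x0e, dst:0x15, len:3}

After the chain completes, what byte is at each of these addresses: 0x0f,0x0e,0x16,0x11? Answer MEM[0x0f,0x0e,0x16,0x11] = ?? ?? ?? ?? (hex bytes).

MEM[0x0f,0x0e,0x16,0x11] = 1a 24 1a 18

D0: mem[0x0e..0x15] <- [24 1a 8e 7e d3 93 90 51]
D1: mem[0x10..0x13] <- [bd 18 84 cc]
D2: mem[0x15..0x17] <- [24 1a bd]
query mem[0x0f]=0x1a, mem[0x0e]=0x24, mem[0x16]=0x1a, mem[0x11]=0x18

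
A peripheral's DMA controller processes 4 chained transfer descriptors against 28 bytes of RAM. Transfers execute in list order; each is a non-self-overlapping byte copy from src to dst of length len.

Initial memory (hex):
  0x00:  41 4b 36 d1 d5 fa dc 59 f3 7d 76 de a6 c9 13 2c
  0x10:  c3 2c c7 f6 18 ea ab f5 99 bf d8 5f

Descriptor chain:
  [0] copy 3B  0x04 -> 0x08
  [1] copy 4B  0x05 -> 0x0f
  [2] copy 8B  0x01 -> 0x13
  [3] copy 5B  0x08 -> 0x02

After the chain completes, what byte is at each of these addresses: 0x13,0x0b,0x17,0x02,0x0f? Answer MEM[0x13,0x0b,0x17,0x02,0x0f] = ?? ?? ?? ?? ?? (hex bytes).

MEM[0x13,0x0b,0x17,0x02,0x0f] = 4b de fa d5 fa

D0: mem[0x08..0x0a] <- [d5 fa dc]
D1: mem[0x0f..0x12] <- [fa dc 59 d5]
D2: mem[0x13..0x1a] <- [4b 36 d1 d5 fa dc 59 d5]
D3: mem[0x02..0x06] <- [d5 fa dc de a6]
query mem[0x13]=0x4b, mem[0x0b]=0xde, mem[0x17]=0xfa, mem[0x02]=0xd5, mem[0x0f]=0xfa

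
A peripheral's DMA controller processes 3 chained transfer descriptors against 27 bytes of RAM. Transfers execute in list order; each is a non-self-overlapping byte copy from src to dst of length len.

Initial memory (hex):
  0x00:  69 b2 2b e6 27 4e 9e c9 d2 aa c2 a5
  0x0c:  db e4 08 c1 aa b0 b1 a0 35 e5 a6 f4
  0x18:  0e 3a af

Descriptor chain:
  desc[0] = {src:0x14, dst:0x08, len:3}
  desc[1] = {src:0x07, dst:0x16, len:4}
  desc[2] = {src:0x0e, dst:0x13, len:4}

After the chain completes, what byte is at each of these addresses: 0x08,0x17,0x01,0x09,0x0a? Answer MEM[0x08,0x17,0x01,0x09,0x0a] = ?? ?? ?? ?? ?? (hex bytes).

MEM[0x08,0x17,0x01,0x09,0x0a] = 35 35 b2 e5 a6

D0: mem[0x08..0x0a] <- [35 e5 a6]
D1: mem[0x16..0x19] <- [c9 35 e5 a6]
D2: mem[0x13..0x16] <- [08 c1 aa b0]
query mem[0x08]=0x35, mem[0x17]=0x35, mem[0x01]=0xb2, mem[0x09]=0xe5, mem[0x0a]=0xa6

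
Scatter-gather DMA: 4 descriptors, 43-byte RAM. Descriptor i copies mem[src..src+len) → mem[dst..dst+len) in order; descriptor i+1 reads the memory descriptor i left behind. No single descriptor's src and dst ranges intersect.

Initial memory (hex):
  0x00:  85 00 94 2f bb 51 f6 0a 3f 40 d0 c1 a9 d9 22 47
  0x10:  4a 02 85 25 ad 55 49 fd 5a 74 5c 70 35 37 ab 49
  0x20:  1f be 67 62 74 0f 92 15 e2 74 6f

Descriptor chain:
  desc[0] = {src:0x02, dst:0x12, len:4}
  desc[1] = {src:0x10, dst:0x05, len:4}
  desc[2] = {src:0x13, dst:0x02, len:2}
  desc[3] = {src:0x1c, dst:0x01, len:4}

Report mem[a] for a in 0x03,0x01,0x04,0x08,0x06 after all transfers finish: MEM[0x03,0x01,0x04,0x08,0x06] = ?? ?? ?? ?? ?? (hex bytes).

MEM[0x03,0x01,0x04,0x08,0x06] = ab 35 49 2f 02

  after D0: wrote 4B at 0x12 = 942fbb51
  after D1: wrote 4B at 0x05 = 4a02942f
  after D2: wrote 2B at 0x02 = 2fbb
  after D3: wrote 4B at 0x01 = 3537ab49
query mem[0x03]=0xab, mem[0x01]=0x35, mem[0x04]=0x49, mem[0x08]=0x2f, mem[0x06]=0x02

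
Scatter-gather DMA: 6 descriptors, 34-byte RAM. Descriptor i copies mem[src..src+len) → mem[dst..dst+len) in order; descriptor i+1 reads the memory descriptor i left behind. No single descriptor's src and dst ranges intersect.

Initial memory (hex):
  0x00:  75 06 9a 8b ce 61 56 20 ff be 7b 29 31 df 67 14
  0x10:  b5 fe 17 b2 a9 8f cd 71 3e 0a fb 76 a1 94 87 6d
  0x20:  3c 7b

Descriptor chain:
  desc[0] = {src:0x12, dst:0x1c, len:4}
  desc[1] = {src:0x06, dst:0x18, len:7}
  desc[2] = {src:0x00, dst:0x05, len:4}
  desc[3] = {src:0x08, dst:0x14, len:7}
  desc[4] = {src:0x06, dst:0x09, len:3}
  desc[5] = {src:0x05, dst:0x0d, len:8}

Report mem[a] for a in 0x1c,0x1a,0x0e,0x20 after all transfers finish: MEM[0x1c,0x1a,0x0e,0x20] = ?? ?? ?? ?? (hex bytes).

  after D0: wrote 4B at 0x1c = 17b2a98f
  after D1: wrote 7B at 0x18 = 5620ffbe7b2931
  after D2: wrote 4B at 0x05 = 75069a8b
  after D3: wrote 7B at 0x14 = 8bbe7b2931df67
  after D4: wrote 3B at 0x09 = 069a8b
  after D5: wrote 8B at 0x0d = 75069a8b069a8b31
query mem[0x1c]=0x7b, mem[0x1a]=0x67, mem[0x0e]=0x06, mem[0x20]=0x3c

MEM[0x1c,0x1a,0x0e,0x20] = 7b 67 06 3c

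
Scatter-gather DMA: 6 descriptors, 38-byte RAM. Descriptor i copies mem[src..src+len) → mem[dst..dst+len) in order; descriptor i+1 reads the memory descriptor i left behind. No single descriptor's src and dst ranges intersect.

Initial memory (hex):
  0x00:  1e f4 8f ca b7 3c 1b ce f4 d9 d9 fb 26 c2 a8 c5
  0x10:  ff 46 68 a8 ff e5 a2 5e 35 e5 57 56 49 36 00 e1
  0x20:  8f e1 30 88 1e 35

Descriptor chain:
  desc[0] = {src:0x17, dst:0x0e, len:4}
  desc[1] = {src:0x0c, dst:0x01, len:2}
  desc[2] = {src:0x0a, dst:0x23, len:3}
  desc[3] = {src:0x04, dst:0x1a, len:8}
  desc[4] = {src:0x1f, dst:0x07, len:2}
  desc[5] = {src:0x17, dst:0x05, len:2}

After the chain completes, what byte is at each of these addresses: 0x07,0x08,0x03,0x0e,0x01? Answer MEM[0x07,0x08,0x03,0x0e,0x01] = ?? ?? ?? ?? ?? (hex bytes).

[0] 0x17->0x0e len=4 : 5e 35 e5 57
[1] 0x0c->0x01 len=2 : 26 c2
[2] 0x0a->0x23 len=3 : d9 fb 26
[3] 0x04->0x1a len=8 : b7 3c 1b ce f4 d9 d9 fb
[4] 0x1f->0x07 len=2 : d9 d9
[5] 0x17->0x05 len=2 : 5e 35
query mem[0x07]=0xd9, mem[0x08]=0xd9, mem[0x03]=0xca, mem[0x0e]=0x5e, mem[0x01]=0x26

MEM[0x07,0x08,0x03,0x0e,0x01] = d9 d9 ca 5e 26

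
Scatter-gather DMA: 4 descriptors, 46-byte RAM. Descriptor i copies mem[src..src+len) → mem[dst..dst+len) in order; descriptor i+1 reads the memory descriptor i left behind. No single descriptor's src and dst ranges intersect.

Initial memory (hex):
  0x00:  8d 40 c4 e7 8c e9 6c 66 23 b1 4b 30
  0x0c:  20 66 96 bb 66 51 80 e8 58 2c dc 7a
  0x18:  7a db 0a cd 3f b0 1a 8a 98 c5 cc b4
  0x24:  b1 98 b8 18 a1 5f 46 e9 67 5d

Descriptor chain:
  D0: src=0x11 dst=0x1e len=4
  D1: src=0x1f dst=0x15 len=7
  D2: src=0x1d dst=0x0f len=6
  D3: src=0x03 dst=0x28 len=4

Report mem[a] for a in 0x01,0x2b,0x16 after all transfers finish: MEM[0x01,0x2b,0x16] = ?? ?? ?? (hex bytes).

MEM[0x01,0x2b,0x16] = 40 6c e8

[0] 0x11->0x1e len=4 : 51 80 e8 58
[1] 0x1f->0x15 len=7 : 80 e8 58 cc b4 b1 98
[2] 0x1d->0x0f len=6 : b0 51 80 e8 58 cc
[3] 0x03->0x28 len=4 : e7 8c e9 6c
query mem[0x01]=0x40, mem[0x2b]=0x6c, mem[0x16]=0xe8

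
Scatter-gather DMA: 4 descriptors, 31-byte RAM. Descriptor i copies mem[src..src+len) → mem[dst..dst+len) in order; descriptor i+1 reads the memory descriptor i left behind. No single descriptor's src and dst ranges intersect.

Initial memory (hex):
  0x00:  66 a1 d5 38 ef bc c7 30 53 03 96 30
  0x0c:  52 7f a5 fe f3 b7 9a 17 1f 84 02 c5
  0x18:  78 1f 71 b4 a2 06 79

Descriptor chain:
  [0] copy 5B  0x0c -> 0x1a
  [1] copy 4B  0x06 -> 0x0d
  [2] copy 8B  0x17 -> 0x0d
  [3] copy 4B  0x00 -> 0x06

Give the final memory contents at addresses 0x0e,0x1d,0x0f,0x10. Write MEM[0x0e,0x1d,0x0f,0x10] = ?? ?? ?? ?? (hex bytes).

  after D0: wrote 5B at 0x1a = 527fa5fef3
  after D1: wrote 4B at 0x0d = c7305303
  after D2: wrote 8B at 0x0d = c5781f527fa5fef3
  after D3: wrote 4B at 0x06 = 66a1d538
query mem[0x0e]=0x78, mem[0x1d]=0xfe, mem[0x0f]=0x1f, mem[0x10]=0x52

MEM[0x0e,0x1d,0x0f,0x10] = 78 fe 1f 52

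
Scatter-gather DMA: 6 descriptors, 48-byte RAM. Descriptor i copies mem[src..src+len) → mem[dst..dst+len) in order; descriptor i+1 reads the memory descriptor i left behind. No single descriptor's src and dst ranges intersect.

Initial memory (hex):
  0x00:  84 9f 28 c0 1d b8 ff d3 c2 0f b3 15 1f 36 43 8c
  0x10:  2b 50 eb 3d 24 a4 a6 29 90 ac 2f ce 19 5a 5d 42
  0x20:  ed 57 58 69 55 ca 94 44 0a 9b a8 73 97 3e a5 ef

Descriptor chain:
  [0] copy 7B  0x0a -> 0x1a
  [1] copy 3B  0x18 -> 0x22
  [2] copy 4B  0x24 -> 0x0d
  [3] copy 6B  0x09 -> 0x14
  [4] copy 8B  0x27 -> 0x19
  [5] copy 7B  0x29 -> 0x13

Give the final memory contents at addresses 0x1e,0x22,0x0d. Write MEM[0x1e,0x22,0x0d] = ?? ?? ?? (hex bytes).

#0 dst[0x1a+7] := {0xb3,0x15,0x1f,0x36,0x43,0x8c,0x2b}
#1 dst[0x22+3] := {0x90,0xac,0xb3}
#2 dst[0x0d+4] := {0xb3,0xca,0x94,0x44}
#3 dst[0x14+6] := {0x0f,0xb3,0x15,0x1f,0xb3,0xca}
#4 dst[0x19+8] := {0x44,0x0a,0x9b,0xa8,0x73,0x97,0x3e,0xa5}
#5 dst[0x13+7] := {0x9b,0xa8,0x73,0x97,0x3e,0xa5,0xef}
query mem[0x1e]=0x97, mem[0x22]=0x90, mem[0x0d]=0xb3

MEM[0x1e,0x22,0x0d] = 97 90 b3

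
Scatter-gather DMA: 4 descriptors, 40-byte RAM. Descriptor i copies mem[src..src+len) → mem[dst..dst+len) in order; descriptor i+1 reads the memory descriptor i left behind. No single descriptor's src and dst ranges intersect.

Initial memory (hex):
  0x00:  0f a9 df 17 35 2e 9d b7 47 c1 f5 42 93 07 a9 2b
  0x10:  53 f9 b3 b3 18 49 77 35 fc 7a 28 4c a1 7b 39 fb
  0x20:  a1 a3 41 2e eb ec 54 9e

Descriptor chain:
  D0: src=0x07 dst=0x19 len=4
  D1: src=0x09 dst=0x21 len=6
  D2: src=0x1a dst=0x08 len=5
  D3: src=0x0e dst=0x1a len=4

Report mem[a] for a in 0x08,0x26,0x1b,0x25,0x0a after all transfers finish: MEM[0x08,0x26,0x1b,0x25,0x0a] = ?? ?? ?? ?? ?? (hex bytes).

  after D0: wrote 4B at 0x19 = b747c1f5
  after D1: wrote 6B at 0x21 = c1f5429307a9
  after D2: wrote 5B at 0x08 = 47c1f57b39
  after D3: wrote 4B at 0x1a = a92b53f9
query mem[0x08]=0x47, mem[0x26]=0xa9, mem[0x1b]=0x2b, mem[0x25]=0x07, mem[0x0a]=0xf5

MEM[0x08,0x26,0x1b,0x25,0x0a] = 47 a9 2b 07 f5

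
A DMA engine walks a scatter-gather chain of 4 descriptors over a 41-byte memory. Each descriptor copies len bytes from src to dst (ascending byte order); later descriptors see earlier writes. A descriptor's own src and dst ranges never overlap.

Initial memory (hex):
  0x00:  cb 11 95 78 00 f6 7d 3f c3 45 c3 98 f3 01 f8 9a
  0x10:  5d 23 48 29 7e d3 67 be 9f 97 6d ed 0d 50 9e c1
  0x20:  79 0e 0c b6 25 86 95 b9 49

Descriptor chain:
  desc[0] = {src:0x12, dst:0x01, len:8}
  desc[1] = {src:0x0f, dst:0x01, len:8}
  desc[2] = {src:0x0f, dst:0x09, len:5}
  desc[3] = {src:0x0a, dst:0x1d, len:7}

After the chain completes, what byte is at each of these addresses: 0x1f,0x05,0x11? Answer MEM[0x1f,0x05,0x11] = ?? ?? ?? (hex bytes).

MEM[0x1f,0x05,0x11] = 48 29 23

  after D0: wrote 8B at 0x01 = 48297ed367be9f97
  after D1: wrote 8B at 0x01 = 9a5d2348297ed367
  after D2: wrote 5B at 0x09 = 9a5d234829
  after D3: wrote 7B at 0x1d = 5d234829f89a5d
query mem[0x1f]=0x48, mem[0x05]=0x29, mem[0x11]=0x23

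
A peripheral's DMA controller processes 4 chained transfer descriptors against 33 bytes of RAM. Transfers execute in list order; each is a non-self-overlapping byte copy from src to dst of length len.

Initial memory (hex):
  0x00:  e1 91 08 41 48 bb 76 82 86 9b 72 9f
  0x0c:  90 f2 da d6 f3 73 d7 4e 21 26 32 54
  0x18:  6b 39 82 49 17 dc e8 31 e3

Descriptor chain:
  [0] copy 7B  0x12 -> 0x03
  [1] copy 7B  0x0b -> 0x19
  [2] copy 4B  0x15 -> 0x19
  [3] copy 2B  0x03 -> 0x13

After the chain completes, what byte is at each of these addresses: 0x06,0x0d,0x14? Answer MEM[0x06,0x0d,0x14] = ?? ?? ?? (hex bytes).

#0 dst[0x03+7] := {0xd7,0x4e,0x21,0x26,0x32,0x54,0x6b}
#1 dst[0x19+7] := {0x9f,0x90,0xf2,0xda,0xd6,0xf3,0x73}
#2 dst[0x19+4] := {0x26,0x32,0x54,0x6b}
#3 dst[0x13+2] := {0xd7,0x4e}
query mem[0x06]=0x26, mem[0x0d]=0xf2, mem[0x14]=0x4e

MEM[0x06,0x0d,0x14] = 26 f2 4e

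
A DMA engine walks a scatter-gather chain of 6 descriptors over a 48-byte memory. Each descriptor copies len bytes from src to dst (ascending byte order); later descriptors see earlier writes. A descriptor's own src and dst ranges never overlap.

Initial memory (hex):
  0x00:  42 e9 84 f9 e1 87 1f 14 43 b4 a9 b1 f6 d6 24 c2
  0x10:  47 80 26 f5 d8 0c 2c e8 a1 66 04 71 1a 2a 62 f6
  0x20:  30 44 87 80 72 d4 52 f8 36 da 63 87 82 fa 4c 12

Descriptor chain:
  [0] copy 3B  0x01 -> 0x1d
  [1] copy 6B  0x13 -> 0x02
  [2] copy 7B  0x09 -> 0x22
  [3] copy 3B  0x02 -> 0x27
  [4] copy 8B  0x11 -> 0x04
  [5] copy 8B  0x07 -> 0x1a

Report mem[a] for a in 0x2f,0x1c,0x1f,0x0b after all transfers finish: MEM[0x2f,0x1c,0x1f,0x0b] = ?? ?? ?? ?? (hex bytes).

[0] 0x01->0x1d len=3 : e9 84 f9
[1] 0x13->0x02 len=6 : f5 d8 0c 2c e8 a1
[2] 0x09->0x22 len=7 : b4 a9 b1 f6 d6 24 c2
[3] 0x02->0x27 len=3 : f5 d8 0c
[4] 0x11->0x04 len=8 : 80 26 f5 d8 0c 2c e8 a1
[5] 0x07->0x1a len=8 : d8 0c 2c e8 a1 f6 d6 24
query mem[0x2f]=0x12, mem[0x1c]=0x2c, mem[0x1f]=0xf6, mem[0x0b]=0xa1

MEM[0x2f,0x1c,0x1f,0x0b] = 12 2c f6 a1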